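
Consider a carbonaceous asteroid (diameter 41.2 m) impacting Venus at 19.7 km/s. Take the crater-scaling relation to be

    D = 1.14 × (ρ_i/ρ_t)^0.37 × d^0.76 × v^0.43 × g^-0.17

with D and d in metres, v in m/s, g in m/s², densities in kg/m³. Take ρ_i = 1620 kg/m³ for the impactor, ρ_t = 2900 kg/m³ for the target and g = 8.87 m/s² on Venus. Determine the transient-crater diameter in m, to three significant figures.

D ≈ 752 m

In SI units: v = 19700 m/s.
(ρ_i/ρ_t)^0.37 = (1620/2900)^0.37 = 0.8062
d^0.76 = 41.2^0.76 = 16.88
v^0.43 = 19700^0.43 = 70.25
g^-0.17 = 8.87^-0.17 = 0.6900
D = 1.14 × 0.8062 × 16.88 × 70.25 × 0.6900 = 752.0 m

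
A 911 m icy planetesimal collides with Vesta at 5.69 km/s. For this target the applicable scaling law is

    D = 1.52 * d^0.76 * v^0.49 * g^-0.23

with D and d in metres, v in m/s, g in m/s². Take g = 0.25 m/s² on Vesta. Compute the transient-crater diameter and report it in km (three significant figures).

In SI units: v = 5690 m/s.
d^0.76 = 911^0.76 = 177.5
v^0.49 = 5690^0.49 = 69.18
g^-0.23 = 0.25^-0.23 = 1.376
D = 1.52 × 177.5 × 69.18 × 1.376 = 25683 m
   = 25.68 km

D ≈ 25.7 km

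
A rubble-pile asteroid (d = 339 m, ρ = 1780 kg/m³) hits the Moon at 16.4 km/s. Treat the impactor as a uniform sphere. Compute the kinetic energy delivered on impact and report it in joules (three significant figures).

v = 16400 m/s.
Mass m = (π/6) ρ d³ = (π/6) × 1780 × (339)³ = 3.631 × 10^10 kg
E = ½ m v² = 0.5 × 3.631 × 10^10 × (16400)² = 4.883 × 10^18 J

E ≈ 4.88 × 10^18 J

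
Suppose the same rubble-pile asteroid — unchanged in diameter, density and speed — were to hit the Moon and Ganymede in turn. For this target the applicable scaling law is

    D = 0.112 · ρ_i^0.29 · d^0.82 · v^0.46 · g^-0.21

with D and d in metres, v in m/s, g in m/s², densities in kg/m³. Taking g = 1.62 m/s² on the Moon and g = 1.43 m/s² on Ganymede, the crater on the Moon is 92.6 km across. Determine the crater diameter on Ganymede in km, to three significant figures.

D ≈ 95.1 km

All impactor-dependent factors cancel in the ratio, leaving D_Ganymede/D_Moon = (g_Ganymede/g_Moon)^-0.21.
(1.43/1.62)^-0.21 = 0.8827^-0.21 = 1.027
D_Ganymede = 1.027 × 92.6 km = 95.1 km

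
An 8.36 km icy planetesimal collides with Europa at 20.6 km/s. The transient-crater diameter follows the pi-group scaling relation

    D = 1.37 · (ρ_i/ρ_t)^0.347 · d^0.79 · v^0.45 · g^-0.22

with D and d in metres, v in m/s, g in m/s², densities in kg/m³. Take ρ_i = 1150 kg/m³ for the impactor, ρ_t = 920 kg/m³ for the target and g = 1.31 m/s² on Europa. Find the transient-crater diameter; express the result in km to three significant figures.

In SI units: d = 8360 m, v = 20600 m/s.
(ρ_i/ρ_t)^0.347 = (1150/920)^0.347 = 1.081
d^0.79 = 8360^0.79 = 1255
v^0.45 = 20600^0.45 = 87.35
g^-0.22 = 1.31^-0.22 = 0.9423
D = 1.37 × 1.081 × 1255 × 87.35 × 0.9423 = 1.530 × 10^5 m
   = 153.0 km

D ≈ 153 km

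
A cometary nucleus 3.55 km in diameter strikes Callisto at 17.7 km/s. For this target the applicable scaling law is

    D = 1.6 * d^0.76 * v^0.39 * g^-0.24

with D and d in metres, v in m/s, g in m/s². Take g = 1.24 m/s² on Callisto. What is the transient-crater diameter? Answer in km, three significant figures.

In SI units: d = 3550 m, v = 17700 m/s.
d^0.76 = 3550^0.76 = 499.1
v^0.39 = 17700^0.39 = 45.36
g^-0.24 = 1.24^-0.24 = 0.9497
D = 1.6 × 499.1 × 45.36 × 0.9497 = 34401 m
   = 34.40 km

D ≈ 34.4 km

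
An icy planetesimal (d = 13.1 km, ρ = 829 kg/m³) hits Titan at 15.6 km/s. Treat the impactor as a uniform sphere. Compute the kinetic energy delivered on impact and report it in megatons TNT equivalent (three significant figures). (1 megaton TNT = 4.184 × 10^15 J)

d = 13100 m; v = 15600 m/s.
Mass m = (π/6) ρ d³ = (π/6) × 829 × (13100)³ = 9.758 × 10^14 kg
E = ½ m v² = 0.5 × 9.758 × 10^14 × (15600)² = 1.187 × 10^23 J
   = 1.187 × 10^23 / 4.184×10^15 = 2.837 × 10^7 Mt

E ≈ 2.84 × 10^7 Mt TNT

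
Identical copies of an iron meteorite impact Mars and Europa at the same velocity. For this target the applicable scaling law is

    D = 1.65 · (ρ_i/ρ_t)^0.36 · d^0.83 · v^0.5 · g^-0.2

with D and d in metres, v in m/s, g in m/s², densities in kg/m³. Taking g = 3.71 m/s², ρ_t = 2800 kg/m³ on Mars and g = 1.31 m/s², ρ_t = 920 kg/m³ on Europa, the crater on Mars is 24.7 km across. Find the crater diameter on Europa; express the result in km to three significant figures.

D ≈ 45.4 km

The impactor-only factors (d, v, ρ_i) cancel in the ratio, leaving D_Europa/D_Mars = (g_Europa/g_Mars)^-0.2 · (ρ_t,Mars/ρ_t,Europa)^0.36.
(1.31/3.71)^-0.2 = 0.3531^-0.2 = 1.231
(2800/920)^0.36 = 3.043^0.36 = 1.493
Ratio = 1.231 × 1.493 = 1.838
D_Europa = 1.838 × 24.7 km = 45.4 km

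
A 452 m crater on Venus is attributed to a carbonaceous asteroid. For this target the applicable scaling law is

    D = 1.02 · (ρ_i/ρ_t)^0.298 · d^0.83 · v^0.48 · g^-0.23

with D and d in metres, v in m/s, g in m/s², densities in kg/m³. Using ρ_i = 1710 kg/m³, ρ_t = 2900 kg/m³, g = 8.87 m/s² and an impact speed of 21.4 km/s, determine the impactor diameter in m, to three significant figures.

d ≈ 10.7 m

Rearranging for d: d = [D / (1.02 · (1710/2900)^0.298 · 21400^0.48 · 8.87^-0.23)]^(1/0.83).
(1710/2900)^0.298 = 0.8544
21400^0.48 = 119.8
8.87^-0.23 = 0.6053
Denominator = 1.02 × 0.8544 × 119.8 × 0.6053 = 63.20
D / 63.20 = 452 / 63.20 = 7.152
d = 7.152^(1/0.83) = 7.152^1.2048 = 10.70 m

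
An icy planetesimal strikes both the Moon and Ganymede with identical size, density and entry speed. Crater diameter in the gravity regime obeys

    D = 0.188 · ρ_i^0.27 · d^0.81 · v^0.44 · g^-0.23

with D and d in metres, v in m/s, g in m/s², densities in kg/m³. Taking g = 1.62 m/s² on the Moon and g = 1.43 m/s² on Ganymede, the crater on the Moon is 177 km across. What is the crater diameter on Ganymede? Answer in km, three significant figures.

All impactor-dependent factors cancel in the ratio, leaving D_Ganymede/D_Moon = (g_Ganymede/g_Moon)^-0.23.
(1.43/1.62)^-0.23 = 0.8827^-0.23 = 1.029
D_Ganymede = 1.029 × 177 km = 182 km

D ≈ 182 km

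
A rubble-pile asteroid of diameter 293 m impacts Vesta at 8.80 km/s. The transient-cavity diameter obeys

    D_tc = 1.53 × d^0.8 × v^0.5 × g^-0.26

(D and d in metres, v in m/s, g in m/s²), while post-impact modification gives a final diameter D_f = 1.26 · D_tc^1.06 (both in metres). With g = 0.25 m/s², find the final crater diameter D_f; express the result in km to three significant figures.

D_f ≈ 44.1 km

v = 8800 m/s.
d^0.8 = 293^0.8 = 94.08
v^0.5 = 8800^0.5 = 93.81
g^-0.26 = 0.25^-0.26 = 1.434
D_tc = 1.53 × 94.08 × 93.81 × 1.434 = 19360 m
D_f = 1.26 × (19360)^1.06 = 44105 m
     = 44.11 km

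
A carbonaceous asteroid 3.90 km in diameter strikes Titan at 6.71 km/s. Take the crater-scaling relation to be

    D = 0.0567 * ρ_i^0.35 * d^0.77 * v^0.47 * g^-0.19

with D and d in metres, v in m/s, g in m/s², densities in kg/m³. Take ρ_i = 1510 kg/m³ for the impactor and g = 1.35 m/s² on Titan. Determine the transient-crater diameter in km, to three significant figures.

In SI units: d = 3900 m, v = 6710 m/s.
ρ_i^0.35 = 1510^0.35 = 12.96
d^0.77 = 3900^0.77 = 582.3
v^0.47 = 6710^0.47 = 62.89
g^-0.19 = 1.35^-0.19 = 0.9446
D = 0.0567 × 12.96 × 582.3 × 62.89 × 0.9446 = 25419 m
   = 25.42 km

D ≈ 25.4 km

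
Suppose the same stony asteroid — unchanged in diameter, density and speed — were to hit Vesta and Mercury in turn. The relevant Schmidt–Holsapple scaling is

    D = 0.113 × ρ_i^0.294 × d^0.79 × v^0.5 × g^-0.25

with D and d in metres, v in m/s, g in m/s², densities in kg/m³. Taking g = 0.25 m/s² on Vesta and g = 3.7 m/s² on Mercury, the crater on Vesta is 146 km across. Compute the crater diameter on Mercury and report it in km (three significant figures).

D ≈ 74.4 km

All impactor-dependent factors cancel in the ratio, leaving D_Mercury/D_Vesta = (g_Mercury/g_Vesta)^-0.25.
(3.7/0.25)^-0.25 = 14.80^-0.25 = 0.5098
D_Mercury = 0.5098 × 146 km = 74.4 km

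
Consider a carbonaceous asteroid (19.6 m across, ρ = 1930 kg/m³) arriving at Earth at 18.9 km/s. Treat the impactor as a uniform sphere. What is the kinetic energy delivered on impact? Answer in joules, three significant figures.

v = 18900 m/s.
Mass m = (π/6) ρ d³ = (π/6) × 1930 × (19.6)³ = 7.609 × 10^6 kg
E = ½ m v² = 0.5 × 7.609 × 10^6 × (18900)² = 1.359 × 10^15 J

E ≈ 1.36 × 10^15 J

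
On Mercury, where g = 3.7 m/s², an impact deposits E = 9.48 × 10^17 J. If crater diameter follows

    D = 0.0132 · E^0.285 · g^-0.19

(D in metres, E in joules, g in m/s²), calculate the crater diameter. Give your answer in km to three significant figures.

D ≈ 1.37 km

E^0.285 = (9.48 × 10^17)^0.285 = 1.329 × 10^5
g^-0.19 = 3.7^-0.19 = 0.7799
D = 0.0132 × 1.329 × 10^5 × 0.7799 = 1368 m
   = 1.368 km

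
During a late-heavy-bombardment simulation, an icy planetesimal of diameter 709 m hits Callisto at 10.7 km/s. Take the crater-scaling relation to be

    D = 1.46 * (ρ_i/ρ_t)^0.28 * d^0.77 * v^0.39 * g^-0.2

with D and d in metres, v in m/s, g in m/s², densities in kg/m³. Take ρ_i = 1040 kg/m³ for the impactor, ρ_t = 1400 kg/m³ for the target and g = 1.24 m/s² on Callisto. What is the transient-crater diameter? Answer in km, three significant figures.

D ≈ 7.52 km

In SI units: v = 10700 m/s.
(ρ_i/ρ_t)^0.28 = (1040/1400)^0.28 = 0.9201
d^0.77 = 709^0.77 = 156.7
v^0.39 = 10700^0.39 = 37.28
g^-0.2 = 1.24^-0.2 = 0.9579
D = 1.46 × 0.9201 × 156.7 × 37.28 × 0.9579 = 7517 m
   = 7.517 km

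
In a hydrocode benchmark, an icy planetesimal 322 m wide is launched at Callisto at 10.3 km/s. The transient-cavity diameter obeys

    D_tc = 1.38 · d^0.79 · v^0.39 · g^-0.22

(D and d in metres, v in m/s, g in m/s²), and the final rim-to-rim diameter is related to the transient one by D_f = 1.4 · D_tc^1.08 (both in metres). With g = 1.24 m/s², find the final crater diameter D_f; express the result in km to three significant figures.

v = 10300 m/s.
d^0.79 = 322^0.79 = 95.76
v^0.39 = 10300^0.39 = 36.73
g^-0.22 = 1.24^-0.22 = 0.9538
D_tc = 1.38 × 95.76 × 36.73 × 0.9538 = 4630 m
D_f = 1.4 × (4630)^1.08 = 12734 m
     = 12.73 km

D_f ≈ 12.7 km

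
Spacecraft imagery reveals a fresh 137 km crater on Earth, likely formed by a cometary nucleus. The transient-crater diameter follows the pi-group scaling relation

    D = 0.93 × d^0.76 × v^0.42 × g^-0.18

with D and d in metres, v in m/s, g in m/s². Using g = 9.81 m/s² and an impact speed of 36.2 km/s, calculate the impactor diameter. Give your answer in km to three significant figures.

Rearranging for d: d = [D / (0.93 · 36200^0.42 · 9.81^-0.18)]^(1/0.76).
D = 137000 m.
36200^0.42 = 82.16
9.81^-0.18 = 0.6630
Denominator = 0.93 × 82.16 × 0.6630 = 50.66
D / 50.66 = 137000 / 50.66 = 2704
d = 2704^(1/0.76) = 2704^1.3158 = 32797 m

d ≈ 32.8 km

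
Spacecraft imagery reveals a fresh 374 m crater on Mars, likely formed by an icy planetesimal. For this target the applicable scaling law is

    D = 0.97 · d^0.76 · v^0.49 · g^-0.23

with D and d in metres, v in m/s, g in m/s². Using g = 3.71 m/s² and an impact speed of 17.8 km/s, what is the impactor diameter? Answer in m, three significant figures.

d ≈ 6.83 m

Rearranging for d: d = [D / (0.97 · 17800^0.49 · 3.71^-0.23)]^(1/0.76).
17800^0.49 = 121.0
3.71^-0.23 = 0.7397
Denominator = 0.97 × 121.0 × 0.7397 = 86.82
D / 86.82 = 374 / 86.82 = 4.308
d = 4.308^(1/0.76) = 4.308^1.3158 = 6.833 m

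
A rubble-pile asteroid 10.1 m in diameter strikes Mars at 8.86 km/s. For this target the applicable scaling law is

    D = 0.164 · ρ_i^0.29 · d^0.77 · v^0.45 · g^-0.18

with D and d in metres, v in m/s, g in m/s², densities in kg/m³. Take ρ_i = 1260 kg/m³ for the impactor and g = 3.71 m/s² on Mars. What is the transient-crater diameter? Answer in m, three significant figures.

D ≈ 364 m

In SI units: v = 8860 m/s.
ρ_i^0.29 = 1260^0.29 = 7.927
d^0.77 = 10.1^0.77 = 5.934
v^0.45 = 8860^0.45 = 59.75
g^-0.18 = 3.71^-0.18 = 0.7898
D = 0.164 × 7.927 × 5.934 × 59.75 × 0.7898 = 364.0 m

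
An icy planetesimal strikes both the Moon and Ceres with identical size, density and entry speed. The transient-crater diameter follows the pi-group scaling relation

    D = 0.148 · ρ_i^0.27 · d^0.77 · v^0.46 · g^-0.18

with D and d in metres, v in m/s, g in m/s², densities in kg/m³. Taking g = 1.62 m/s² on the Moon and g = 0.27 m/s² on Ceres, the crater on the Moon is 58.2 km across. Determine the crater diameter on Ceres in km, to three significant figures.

D ≈ 80.4 km

All impactor-dependent factors cancel in the ratio, leaving D_Ceres/D_Moon = (g_Ceres/g_Moon)^-0.18.
(0.27/1.62)^-0.18 = 0.1667^-0.18 = 1.381
D_Ceres = 1.381 × 58.2 km = 80.4 km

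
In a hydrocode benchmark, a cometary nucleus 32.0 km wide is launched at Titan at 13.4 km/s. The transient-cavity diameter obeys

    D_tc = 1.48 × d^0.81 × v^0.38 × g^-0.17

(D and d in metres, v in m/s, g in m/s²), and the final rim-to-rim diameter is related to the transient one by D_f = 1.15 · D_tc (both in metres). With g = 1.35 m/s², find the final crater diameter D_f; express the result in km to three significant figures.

In SI: d = 32000 m, v = 13400 m/s.
d^0.81 = 32000^0.81 = 4458
v^0.38 = 13400^0.38 = 37.01
g^-0.17 = 1.35^-0.17 = 0.9503
D_tc = 1.48 × 4458 × 37.01 × 0.9503 = 2.321 × 10^5 m
D_f = 1.15 × 2.321 × 10^5 = 2.669 × 10^5 m
     = 266.9 km

D_f ≈ 267 km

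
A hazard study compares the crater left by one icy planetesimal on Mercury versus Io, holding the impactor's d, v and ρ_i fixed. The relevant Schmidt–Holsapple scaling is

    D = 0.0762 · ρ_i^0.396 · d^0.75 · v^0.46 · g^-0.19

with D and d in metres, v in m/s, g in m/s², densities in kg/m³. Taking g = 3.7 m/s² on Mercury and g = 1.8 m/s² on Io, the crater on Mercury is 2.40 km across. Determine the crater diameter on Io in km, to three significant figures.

D ≈ 2.75 km

All impactor-dependent factors cancel in the ratio, leaving D_Io/D_Mercury = (g_Io/g_Mercury)^-0.19.
(1.8/3.7)^-0.19 = 0.4865^-0.19 = 1.147
D_Io = 1.147 × 2.40 km = 2.75 km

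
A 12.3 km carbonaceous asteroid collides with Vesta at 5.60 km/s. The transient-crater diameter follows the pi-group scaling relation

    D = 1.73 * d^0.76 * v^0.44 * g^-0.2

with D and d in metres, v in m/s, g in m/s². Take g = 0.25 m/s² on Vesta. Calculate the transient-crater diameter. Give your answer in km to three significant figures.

D ≈ 131 km

In SI units: d = 12300 m, v = 5600 m/s.
d^0.76 = 12300^0.76 = 1283
v^0.44 = 5600^0.44 = 44.59
g^-0.2 = 0.25^-0.2 = 1.320
D = 1.73 × 1283 × 44.59 × 1.320 = 1.306 × 10^5 m
   = 130.6 km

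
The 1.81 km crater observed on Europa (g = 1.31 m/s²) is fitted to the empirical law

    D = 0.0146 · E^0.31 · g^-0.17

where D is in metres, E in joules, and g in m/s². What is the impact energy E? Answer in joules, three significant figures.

E ≈ 3.12 × 10^16 J

Rearranging: E = [D / (0.0146 · g^-0.17)]^(1/0.31).
D = 1810 m.
g^-0.17 = 1.31^-0.17 = 0.9551
D / (0.0146 × 0.9551) = 1810 / (0.01394) = 1.298 × 10^5
E = (1.298 × 10^5)^3.2258 = 3.122 × 10^16 J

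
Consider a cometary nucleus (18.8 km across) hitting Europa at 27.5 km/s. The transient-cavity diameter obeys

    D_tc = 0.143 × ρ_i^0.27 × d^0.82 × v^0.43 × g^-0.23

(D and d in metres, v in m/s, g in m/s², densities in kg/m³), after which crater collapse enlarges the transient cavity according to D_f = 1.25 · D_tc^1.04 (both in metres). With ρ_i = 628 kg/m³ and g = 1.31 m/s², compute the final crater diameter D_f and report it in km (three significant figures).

In SI: d = 18800 m, v = 27500 m/s.
ρ_i^0.27 = 628^0.27 = 5.694
d^0.82 = 18800^0.82 = 3197
v^0.43 = 27500^0.43 = 81.08
g^-0.23 = 1.31^-0.23 = 0.9398
D_tc = 0.143 × 5.694 × 3197 × 81.08 × 0.9398 = 1.984 × 10^5 m
D_f = 1.25 × (1.984 × 10^5)^1.04 = 4.040 × 10^5 m
     = 404.0 km

D_f ≈ 404 km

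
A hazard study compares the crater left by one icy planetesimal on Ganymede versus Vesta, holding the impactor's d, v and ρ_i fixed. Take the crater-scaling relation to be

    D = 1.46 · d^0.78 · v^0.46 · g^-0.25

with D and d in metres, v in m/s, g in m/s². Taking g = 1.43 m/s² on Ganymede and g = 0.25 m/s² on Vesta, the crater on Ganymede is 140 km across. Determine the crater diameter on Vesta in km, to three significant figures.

All impactor-dependent factors cancel in the ratio, leaving D_Vesta/D_Ganymede = (g_Vesta/g_Ganymede)^-0.25.
(0.25/1.43)^-0.25 = 0.1748^-0.25 = 1.547
D_Vesta = 1.547 × 140 km = 217 km

D ≈ 217 km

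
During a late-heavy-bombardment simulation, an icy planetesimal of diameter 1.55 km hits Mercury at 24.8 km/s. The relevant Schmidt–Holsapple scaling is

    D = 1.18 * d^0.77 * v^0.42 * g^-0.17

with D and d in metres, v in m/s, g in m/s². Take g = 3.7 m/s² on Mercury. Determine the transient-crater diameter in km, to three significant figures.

In SI units: d = 1550 m, v = 24800 m/s.
d^0.77 = 1550^0.77 = 286.1
v^0.42 = 24800^0.42 = 70.09
g^-0.17 = 3.7^-0.17 = 0.8006
D = 1.18 × 286.1 × 70.09 × 0.8006 = 18944 m
   = 18.94 km

D ≈ 18.9 km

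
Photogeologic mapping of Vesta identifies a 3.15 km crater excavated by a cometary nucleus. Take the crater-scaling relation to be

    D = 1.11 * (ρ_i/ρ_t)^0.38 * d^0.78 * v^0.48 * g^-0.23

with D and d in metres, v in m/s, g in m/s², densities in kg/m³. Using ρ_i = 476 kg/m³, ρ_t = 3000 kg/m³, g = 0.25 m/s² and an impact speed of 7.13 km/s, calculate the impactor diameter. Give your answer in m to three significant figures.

Rearranging for d: d = [D / (1.11 · (476/3000)^0.38 · 7130^0.48 · 0.25^-0.23)]^(1/0.78).
D = 3150 m.
(476/3000)^0.38 = 0.4968
7130^0.48 = 70.71
0.25^-0.23 = 1.376
Denominator = 1.11 × 0.4968 × 70.71 × 1.376 = 53.65
D / 53.65 = 3150 / 53.65 = 58.71
d = 58.71^(1/0.78) = 58.71^1.2821 = 185.2 m

d ≈ 185 m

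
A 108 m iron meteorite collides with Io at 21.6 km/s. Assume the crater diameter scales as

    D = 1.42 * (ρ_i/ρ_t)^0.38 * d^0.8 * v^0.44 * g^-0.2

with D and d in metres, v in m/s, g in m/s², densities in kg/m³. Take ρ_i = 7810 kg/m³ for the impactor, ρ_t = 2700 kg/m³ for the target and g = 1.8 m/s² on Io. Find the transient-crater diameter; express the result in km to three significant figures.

D ≈ 6.46 km

In SI units: v = 21600 m/s.
(ρ_i/ρ_t)^0.38 = (7810/2700)^0.38 = 1.497
d^0.8 = 108^0.8 = 42.34
v^0.44 = 21600^0.44 = 80.75
g^-0.2 = 1.8^-0.2 = 0.8891
D = 1.42 × 1.497 × 42.34 × 80.75 × 0.8891 = 6462 m
   = 6.462 km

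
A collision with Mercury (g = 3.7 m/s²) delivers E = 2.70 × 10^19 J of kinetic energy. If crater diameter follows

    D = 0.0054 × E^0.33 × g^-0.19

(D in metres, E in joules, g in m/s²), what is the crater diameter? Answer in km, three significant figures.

D ≈ 10.9 km

E^0.33 = (2.70 × 10^19)^0.33 = 2.584 × 10^6
g^-0.19 = 3.7^-0.19 = 0.7799
D = 0.0054 × 2.584 × 10^6 × 0.7799 = 10882 m
   = 10.88 km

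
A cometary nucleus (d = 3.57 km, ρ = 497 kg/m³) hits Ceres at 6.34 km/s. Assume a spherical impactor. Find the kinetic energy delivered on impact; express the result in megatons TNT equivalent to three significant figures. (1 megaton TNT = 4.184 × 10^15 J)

E ≈ 56900 Mt TNT

d = 3570 m; v = 6340 m/s.
Mass m = (π/6) ρ d³ = (π/6) × 497 × (3570)³ = 1.184 × 10^13 kg
E = ½ m v² = 0.5 × 1.184 × 10^13 × (6340)² = 2.380 × 10^20 J
   = 2.380 × 10^20 / 4.184×10^15 = 56883 Mt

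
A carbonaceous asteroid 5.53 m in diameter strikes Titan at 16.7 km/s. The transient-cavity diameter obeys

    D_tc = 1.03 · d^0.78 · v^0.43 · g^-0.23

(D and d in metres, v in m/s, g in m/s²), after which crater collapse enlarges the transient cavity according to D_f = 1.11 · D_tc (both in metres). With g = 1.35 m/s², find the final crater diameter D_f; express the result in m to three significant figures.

D_f ≈ 265 m

v = 16700 m/s.
d^0.78 = 5.53^0.78 = 3.796
v^0.43 = 16700^0.43 = 65.43
g^-0.23 = 1.35^-0.23 = 0.9333
D_tc = 1.03 × 3.796 × 65.43 × 0.9333 = 238.8 m
D_f = 1.11 × 238.8 = 265.1 m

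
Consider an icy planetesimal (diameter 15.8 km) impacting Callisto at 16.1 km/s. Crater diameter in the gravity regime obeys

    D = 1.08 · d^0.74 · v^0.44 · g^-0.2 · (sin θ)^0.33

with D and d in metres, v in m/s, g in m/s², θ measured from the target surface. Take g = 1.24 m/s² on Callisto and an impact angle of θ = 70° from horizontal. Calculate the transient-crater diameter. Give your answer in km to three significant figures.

D ≈ 92.0 km

In SI units: d = 15800 m, v = 16100 m/s.
d^0.74 = 15800^0.74 = 1279
v^0.44 = 16100^0.44 = 70.96
g^-0.2 = 1.24^-0.2 = 0.9579
(sin 70°)^0.33 = 0.9397^0.33 = 0.9797
D = 1.08 × 1279 × 70.96 × 0.9579 × 0.9797 = 91986 m
   = 91.99 km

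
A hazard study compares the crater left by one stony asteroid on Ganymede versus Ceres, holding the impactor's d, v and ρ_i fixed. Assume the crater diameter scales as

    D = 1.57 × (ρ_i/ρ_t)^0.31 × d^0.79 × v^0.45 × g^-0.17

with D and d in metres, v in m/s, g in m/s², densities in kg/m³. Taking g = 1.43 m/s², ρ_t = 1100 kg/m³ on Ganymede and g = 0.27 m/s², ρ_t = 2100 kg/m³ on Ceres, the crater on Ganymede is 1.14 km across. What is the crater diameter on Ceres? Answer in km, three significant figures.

The impactor-only factors (d, v, ρ_i) cancel in the ratio, leaving D_Ceres/D_Ganymede = (g_Ceres/g_Ganymede)^-0.17 · (ρ_t,Ganymede/ρ_t,Ceres)^0.31.
(0.27/1.43)^-0.17 = 0.1888^-0.17 = 1.328
(1100/2100)^0.31 = 0.5238^0.31 = 0.8184
Ratio = 1.328 × 0.8184 = 1.087
D_Ceres = 1.087 × 1.14 km = 1.24 km

D ≈ 1.24 km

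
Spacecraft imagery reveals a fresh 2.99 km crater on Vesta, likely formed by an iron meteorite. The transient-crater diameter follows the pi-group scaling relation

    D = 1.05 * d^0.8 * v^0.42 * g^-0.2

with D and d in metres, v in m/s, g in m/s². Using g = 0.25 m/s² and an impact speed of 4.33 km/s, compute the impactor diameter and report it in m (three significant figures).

Rearranging for d: d = [D / (1.05 · 4330^0.42 · 0.25^-0.2)]^(1/0.8).
D = 2990 m.
4330^0.42 = 33.68
0.25^-0.2 = 1.320
Denominator = 1.05 × 33.68 × 1.320 = 46.68
D / 46.68 = 2990 / 46.68 = 64.05
d = 64.05^(1/0.8) = 64.05^1.25 = 181.2 m

d ≈ 181 m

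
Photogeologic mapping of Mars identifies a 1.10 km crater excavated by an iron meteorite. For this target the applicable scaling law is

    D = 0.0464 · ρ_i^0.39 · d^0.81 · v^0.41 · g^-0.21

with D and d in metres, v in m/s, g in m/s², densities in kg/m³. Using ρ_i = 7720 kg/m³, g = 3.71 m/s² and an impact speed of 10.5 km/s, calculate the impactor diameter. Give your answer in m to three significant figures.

Rearranging for d: d = [D / (0.0464 · 7720^0.39 · 10500^0.41 · 3.71^-0.21)]^(1/0.81).
D = 1100 m.
7720^0.39 = 32.82
10500^0.41 = 44.53
3.71^-0.21 = 0.7593
Denominator = 0.0464 × 32.82 × 44.53 × 0.7593 = 51.49
D / 51.49 = 1100 / 51.49 = 21.36
d = 21.36^(1/0.81) = 21.36^1.2346 = 43.81 m

d ≈ 43.8 m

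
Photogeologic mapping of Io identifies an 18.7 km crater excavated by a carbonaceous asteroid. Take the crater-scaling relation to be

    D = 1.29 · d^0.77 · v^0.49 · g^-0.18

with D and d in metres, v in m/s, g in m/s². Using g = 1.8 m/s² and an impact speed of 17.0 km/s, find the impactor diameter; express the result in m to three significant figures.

d ≈ 591 m

Rearranging for d: d = [D / (1.29 · 17000^0.49 · 1.8^-0.18)]^(1/0.77).
D = 18700 m.
17000^0.49 = 118.3
1.8^-0.18 = 0.8996
Denominator = 1.29 × 118.3 × 0.8996 = 137.3
D / 137.3 = 18700 / 137.3 = 136.2
d = 136.2^(1/0.77) = 136.2^1.2987 = 591.1 m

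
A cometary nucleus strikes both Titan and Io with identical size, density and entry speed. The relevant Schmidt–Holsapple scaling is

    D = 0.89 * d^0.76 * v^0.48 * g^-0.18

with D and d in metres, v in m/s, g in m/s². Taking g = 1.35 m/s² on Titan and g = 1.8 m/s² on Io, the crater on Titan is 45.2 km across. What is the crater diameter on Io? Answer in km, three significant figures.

All impactor-dependent factors cancel in the ratio, leaving D_Io/D_Titan = (g_Io/g_Titan)^-0.18.
(1.8/1.35)^-0.18 = 1.333^-0.18 = 0.9496
D_Io = 0.9496 × 45.2 km = 42.9 km

D ≈ 42.9 km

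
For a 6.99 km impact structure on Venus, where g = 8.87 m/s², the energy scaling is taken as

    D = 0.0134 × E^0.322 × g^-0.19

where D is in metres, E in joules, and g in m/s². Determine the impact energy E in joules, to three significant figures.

Rearranging: E = [D / (0.0134 · g^-0.19)]^(1/0.322).
D = 6990 m.
g^-0.19 = 8.87^-0.19 = 0.6605
D / (0.0134 × 0.6605) = 6990 / (8.851 × 10^-3) = 7.897 × 10^5
E = (7.897 × 10^5)^3.1056 = 2.066 × 10^18 J

E ≈ 2.07 × 10^18 J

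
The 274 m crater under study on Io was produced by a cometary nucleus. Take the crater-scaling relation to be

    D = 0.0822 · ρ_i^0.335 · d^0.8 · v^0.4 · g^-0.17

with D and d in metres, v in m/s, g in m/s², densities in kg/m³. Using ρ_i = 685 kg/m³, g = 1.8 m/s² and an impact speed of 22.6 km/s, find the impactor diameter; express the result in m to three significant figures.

Rearranging for d: d = [D / (0.0822 · 685^0.335 · 22600^0.4 · 1.8^-0.17)]^(1/0.8).
685^0.335 = 8.912
22600^0.4 = 55.16
1.8^-0.17 = 0.9049
Denominator = 0.0822 × 8.912 × 55.16 × 0.9049 = 36.57
D / 36.57 = 274 / 36.57 = 7.492
d = 7.492^(1/0.8) = 7.492^1.25 = 12.40 m

d ≈ 12.4 m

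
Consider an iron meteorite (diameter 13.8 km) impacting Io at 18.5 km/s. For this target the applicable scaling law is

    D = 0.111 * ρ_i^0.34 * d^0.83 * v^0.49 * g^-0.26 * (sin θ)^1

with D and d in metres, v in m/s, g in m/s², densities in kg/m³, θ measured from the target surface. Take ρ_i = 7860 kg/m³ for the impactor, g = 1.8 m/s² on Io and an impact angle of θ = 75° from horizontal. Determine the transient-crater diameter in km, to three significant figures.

In SI units: d = 13800 m, v = 18500 m/s.
ρ_i^0.34 = 7860^0.34 = 21.11
d^0.83 = 13800^0.83 = 2730
v^0.49 = 18500^0.49 = 123.3
g^-0.26 = 1.8^-0.26 = 0.8583
(sin 75°)^1 = 0.9659^1 = 0.9659
D = 0.111 × 21.11 × 2730 × 123.3 × 0.8583 × 0.9659 = 6.539 × 10^5 m
   = 653.9 km

D ≈ 654 km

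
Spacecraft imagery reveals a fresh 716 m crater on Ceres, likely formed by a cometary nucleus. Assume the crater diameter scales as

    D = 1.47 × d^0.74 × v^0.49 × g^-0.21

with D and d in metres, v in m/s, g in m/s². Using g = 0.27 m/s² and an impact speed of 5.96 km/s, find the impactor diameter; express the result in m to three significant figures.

d ≈ 9.35 m

Rearranging for d: d = [D / (1.47 · 5960^0.49 · 0.27^-0.21)]^(1/0.74).
5960^0.49 = 70.77
0.27^-0.21 = 1.316
Denominator = 1.47 × 70.77 × 1.316 = 136.9
D / 136.9 = 716 / 136.9 = 5.230
d = 5.230^(1/0.74) = 5.230^1.3514 = 9.354 m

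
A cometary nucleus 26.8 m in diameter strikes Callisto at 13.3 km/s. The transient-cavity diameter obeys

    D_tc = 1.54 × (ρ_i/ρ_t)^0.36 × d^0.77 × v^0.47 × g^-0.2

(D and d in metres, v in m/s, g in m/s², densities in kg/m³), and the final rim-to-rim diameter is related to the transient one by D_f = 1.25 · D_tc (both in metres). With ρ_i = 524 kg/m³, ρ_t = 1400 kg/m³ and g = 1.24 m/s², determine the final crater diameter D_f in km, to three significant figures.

v = 13300 m/s.
(ρ_i/ρ_t)^0.36 = (524/1400)^0.36 = 0.7020
d^0.77 = 26.8^0.77 = 12.58
v^0.47 = 13300^0.47 = 86.74
g^-0.2 = 1.24^-0.2 = 0.9579
D_tc = 1.54 × 0.7020 × 12.58 × 86.74 × 0.9579 = 1130 m
D_f = 1.25 × 1130 = 1412 m
     = 1.413 km

D_f ≈ 1.41 km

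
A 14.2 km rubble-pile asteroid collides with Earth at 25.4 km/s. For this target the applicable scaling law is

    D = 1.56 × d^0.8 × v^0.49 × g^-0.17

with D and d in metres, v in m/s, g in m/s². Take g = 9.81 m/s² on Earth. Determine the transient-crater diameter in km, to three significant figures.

In SI units: d = 14200 m, v = 25400 m/s.
d^0.8 = 14200^0.8 = 2098
v^0.49 = 25400^0.49 = 144.0
g^-0.17 = 9.81^-0.17 = 0.6783
D = 1.56 × 2098 × 144.0 × 0.6783 = 3.197 × 10^5 m
   = 319.7 km

D ≈ 320 km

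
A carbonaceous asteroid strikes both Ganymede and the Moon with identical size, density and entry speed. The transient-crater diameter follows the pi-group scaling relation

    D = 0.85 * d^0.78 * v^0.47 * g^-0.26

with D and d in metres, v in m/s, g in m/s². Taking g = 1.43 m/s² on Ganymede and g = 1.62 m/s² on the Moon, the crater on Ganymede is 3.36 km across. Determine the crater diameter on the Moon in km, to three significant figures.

All impactor-dependent factors cancel in the ratio, leaving D_Moon/D_Ganymede = (g_Moon/g_Ganymede)^-0.26.
(1.62/1.43)^-0.26 = 1.133^-0.26 = 0.9681
D_Moon = 0.9681 × 3.36 km = 3.25 km

D ≈ 3.25 km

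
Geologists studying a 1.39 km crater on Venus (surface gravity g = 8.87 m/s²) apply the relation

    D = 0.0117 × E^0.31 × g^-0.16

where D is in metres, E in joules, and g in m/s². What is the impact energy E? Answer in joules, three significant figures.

Rearranging: E = [D / (0.0117 · g^-0.16)]^(1/0.31).
D = 1390 m.
g^-0.16 = 8.87^-0.16 = 0.7052
D / (0.0117 × 0.7052) = 1390 / (8.251 × 10^-3) = 1.685 × 10^5
E = (1.685 × 10^5)^3.2258 = 7.244 × 10^16 J

E ≈ 7.24 × 10^16 J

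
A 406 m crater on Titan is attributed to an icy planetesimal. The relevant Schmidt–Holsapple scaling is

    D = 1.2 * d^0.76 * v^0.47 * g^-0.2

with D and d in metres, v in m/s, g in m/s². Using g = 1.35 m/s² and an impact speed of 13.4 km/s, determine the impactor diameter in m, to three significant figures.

d ≈ 6.46 m

Rearranging for d: d = [D / (1.2 · 13400^0.47 · 1.35^-0.2)]^(1/0.76).
13400^0.47 = 87.04
1.35^-0.2 = 0.9417
Denominator = 1.2 × 87.04 × 0.9417 = 98.36
D / 98.36 = 406 / 98.36 = 4.128
d = 4.128^(1/0.76) = 4.128^1.3158 = 6.459 m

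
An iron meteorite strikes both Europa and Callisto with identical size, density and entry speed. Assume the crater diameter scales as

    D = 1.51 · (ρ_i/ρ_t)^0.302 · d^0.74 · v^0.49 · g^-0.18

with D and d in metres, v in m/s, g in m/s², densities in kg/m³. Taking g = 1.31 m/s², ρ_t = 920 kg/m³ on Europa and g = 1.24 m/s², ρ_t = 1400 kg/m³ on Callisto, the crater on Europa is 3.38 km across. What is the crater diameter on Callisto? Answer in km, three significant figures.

D ≈ 3.01 km

The impactor-only factors (d, v, ρ_i) cancel in the ratio, leaving D_Callisto/D_Europa = (g_Callisto/g_Europa)^-0.18 · (ρ_t,Europa/ρ_t,Callisto)^0.302.
(1.24/1.31)^-0.18 = 0.9466^-0.18 = 1.010
(920/1400)^0.302 = 0.6571^0.302 = 0.8809
Ratio = 1.010 × 0.8809 = 0.8897
D_Callisto = 0.8897 × 3.38 km = 3.01 km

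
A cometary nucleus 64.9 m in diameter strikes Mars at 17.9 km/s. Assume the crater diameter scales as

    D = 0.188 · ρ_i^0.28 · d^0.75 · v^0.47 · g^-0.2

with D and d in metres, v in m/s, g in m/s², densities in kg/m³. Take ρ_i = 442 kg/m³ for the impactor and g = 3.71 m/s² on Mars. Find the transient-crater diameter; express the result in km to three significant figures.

In SI units: v = 17900 m/s.
ρ_i^0.28 = 442^0.28 = 5.505
d^0.75 = 64.9^0.75 = 22.87
v^0.47 = 17900^0.47 = 99.73
g^-0.2 = 3.71^-0.2 = 0.7694
D = 0.188 × 5.505 × 22.87 × 99.73 × 0.7694 = 1816 m
   = 1.816 km

D ≈ 1.82 km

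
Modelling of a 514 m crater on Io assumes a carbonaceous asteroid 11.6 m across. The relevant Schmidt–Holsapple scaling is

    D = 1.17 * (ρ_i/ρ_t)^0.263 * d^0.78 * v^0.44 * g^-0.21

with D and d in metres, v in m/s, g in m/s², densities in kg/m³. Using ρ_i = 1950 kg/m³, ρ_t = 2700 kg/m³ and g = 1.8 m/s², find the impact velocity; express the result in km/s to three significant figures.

Rearranging for v: v = [D / (1.17 · (1950/2700)^0.263 · 11.6^0.78 · 1.8^-0.21)]^(1/0.44).
(1950/2700)^0.263 = 0.9180
11.6^0.78 = 6.765
1.8^-0.21 = 0.8839
Denominator = 1.17 × 0.9180 × 6.765 × 0.8839 = 6.422
D / 6.422 = 514 / 6.422 = 80.04
v = 80.04^(1/0.44) = 80.04^2.2727 = 21166 m/s

v ≈ 21.2 km/s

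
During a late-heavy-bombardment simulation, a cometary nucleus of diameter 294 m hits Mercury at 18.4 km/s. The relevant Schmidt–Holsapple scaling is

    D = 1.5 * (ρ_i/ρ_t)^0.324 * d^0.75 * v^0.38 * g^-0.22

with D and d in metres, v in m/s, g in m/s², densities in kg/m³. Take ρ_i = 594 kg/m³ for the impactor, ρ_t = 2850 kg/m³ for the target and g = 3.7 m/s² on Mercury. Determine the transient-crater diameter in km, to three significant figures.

In SI units: v = 18400 m/s.
(ρ_i/ρ_t)^0.324 = (594/2850)^0.324 = 0.6016
d^0.75 = 294^0.75 = 71.00
v^0.38 = 18400^0.38 = 41.75
g^-0.22 = 3.7^-0.22 = 0.7499
D = 1.5 × 0.6016 × 71.00 × 41.75 × 0.7499 = 2006 m
   = 2.006 km

D ≈ 2.01 km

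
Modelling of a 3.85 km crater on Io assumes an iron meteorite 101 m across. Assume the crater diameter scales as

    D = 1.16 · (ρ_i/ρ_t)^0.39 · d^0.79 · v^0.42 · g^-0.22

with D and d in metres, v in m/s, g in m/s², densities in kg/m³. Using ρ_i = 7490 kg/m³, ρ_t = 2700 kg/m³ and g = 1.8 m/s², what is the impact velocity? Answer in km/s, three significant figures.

Rearranging for v: v = [D / (1.16 · (7490/2700)^0.39 · 101^0.79 · 1.8^-0.22)]^(1/0.42).
D = 3850 m.
(7490/2700)^0.39 = 1.489
101^0.79 = 38.32
1.8^-0.22 = 0.8787
Denominator = 1.16 × 1.489 × 38.32 × 0.8787 = 58.16
D / 58.16 = 3850 / 58.16 = 66.20
v = 66.20^(1/0.42) = 66.20^2.381 = 21650 m/s

v ≈ 21.7 km/s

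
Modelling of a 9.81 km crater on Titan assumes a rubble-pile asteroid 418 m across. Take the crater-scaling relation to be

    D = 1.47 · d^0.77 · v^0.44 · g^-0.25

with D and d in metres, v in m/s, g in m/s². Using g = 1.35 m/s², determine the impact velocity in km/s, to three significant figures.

Rearranging for v: v = [D / (1.47 · 418^0.77 · 1.35^-0.25)]^(1/0.44).
D = 9810 m.
418^0.77 = 104.3
1.35^-0.25 = 0.9277
Denominator = 1.47 × 104.3 × 0.9277 = 142.2
D / 142.2 = 9810 / 142.2 = 68.99
v = 68.99^(1/0.44) = 68.99^2.2727 = 15101 m/s

v ≈ 15.1 km/s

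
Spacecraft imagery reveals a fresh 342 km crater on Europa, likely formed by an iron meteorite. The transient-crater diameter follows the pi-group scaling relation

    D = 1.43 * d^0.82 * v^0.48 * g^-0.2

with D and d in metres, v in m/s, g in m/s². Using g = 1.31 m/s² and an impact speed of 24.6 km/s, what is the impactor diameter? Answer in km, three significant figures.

d ≈ 10.4 km

Rearranging for d: d = [D / (1.43 · 24600^0.48 · 1.31^-0.2)]^(1/0.82).
D = 342000 m.
24600^0.48 = 128.1
1.31^-0.2 = 0.9474
Denominator = 1.43 × 128.1 × 0.9474 = 173.5
D / 173.5 = 342000 / 173.5 = 1971
d = 1971^(1/0.82) = 1971^1.2195 = 10420 m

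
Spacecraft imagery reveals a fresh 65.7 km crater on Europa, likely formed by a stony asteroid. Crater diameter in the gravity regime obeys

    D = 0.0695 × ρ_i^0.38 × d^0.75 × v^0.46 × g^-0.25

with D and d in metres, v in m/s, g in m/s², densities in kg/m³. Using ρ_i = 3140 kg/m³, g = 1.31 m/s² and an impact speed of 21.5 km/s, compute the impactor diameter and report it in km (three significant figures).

d ≈ 3.78 km

Rearranging for d: d = [D / (0.0695 · 3140^0.38 · 21500^0.46 · 1.31^-0.25)]^(1/0.75).
D = 65700 m.
3140^0.38 = 21.32
21500^0.46 = 98.38
1.31^-0.25 = 0.9347
Denominator = 0.0695 × 21.32 × 98.38 × 0.9347 = 136.3
D / 136.3 = 65700 / 136.3 = 482.0
d = 482.0^(1/0.75) = 482.0^1.3333 = 3778 m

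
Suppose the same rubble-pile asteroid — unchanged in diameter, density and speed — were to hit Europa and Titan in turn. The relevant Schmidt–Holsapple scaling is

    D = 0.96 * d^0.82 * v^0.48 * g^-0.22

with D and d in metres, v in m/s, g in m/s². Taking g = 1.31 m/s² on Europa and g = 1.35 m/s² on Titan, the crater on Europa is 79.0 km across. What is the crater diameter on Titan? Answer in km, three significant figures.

D ≈ 78.5 km

All impactor-dependent factors cancel in the ratio, leaving D_Titan/D_Europa = (g_Titan/g_Europa)^-0.22.
(1.35/1.31)^-0.22 = 1.031^-0.22 = 0.9933
D_Titan = 0.9933 × 79.0 km = 78.5 km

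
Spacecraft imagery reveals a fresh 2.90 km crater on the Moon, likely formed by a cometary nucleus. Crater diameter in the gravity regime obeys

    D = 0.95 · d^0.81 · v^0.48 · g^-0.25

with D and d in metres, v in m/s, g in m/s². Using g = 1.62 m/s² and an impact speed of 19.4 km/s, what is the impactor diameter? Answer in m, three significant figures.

d ≈ 67.0 m

Rearranging for d: d = [D / (0.95 · 19400^0.48 · 1.62^-0.25)]^(1/0.81).
D = 2900 m.
19400^0.48 = 114.3
1.62^-0.25 = 0.8864
Denominator = 0.95 × 114.3 × 0.8864 = 96.25
D / 96.25 = 2900 / 96.25 = 30.13
d = 30.13^(1/0.81) = 30.13^1.2346 = 66.98 m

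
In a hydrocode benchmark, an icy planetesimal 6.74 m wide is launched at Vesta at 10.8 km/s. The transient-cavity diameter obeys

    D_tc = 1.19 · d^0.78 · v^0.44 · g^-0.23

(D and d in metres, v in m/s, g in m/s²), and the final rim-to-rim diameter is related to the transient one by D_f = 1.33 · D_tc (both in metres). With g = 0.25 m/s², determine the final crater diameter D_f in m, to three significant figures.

D_f ≈ 574 m

v = 10800 m/s.
d^0.78 = 6.74^0.78 = 4.430
v^0.44 = 10800^0.44 = 59.53
g^-0.23 = 0.25^-0.23 = 1.376
D_tc = 1.19 × 4.430 × 59.53 × 1.376 = 431.8 m
D_f = 1.33 × 431.8 = 574.3 m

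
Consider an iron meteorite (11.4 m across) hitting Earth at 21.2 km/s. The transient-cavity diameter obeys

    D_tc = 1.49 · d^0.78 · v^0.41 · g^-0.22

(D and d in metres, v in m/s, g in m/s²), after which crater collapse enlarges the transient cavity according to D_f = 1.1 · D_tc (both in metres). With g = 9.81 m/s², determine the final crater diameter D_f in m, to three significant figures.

D_f ≈ 393 m

v = 21200 m/s.
d^0.78 = 11.4^0.78 = 6.674
v^0.41 = 21200^0.41 = 59.40
g^-0.22 = 9.81^-0.22 = 0.6051
D_tc = 1.49 × 6.674 × 59.40 × 0.6051 = 357.4 m
D_f = 1.1 × 357.4 = 393.1 m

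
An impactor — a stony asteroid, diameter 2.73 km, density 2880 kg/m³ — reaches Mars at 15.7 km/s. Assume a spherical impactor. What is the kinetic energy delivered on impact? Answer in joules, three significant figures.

d = 2730 m; v = 15700 m/s.
Mass m = (π/6) ρ d³ = (π/6) × 2880 × (2730)³ = 3.068 × 10^13 kg
E = ½ m v² = 0.5 × 3.068 × 10^13 × (15700)² = 3.781 × 10^21 J

E ≈ 3.78 × 10^21 J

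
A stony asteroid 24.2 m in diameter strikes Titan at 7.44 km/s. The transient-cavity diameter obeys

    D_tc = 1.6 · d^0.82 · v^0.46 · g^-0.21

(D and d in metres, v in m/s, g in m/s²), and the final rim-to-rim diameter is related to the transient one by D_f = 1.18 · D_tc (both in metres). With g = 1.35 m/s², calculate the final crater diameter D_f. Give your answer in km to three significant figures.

D_f ≈ 1.46 km

v = 7440 m/s.
d^0.82 = 24.2^0.82 = 13.64
v^0.46 = 7440^0.46 = 60.38
g^-0.21 = 1.35^-0.21 = 0.9389
D_tc = 1.6 × 13.64 × 60.38 × 0.9389 = 1237 m
D_f = 1.18 × 1237 = 1460 m
     = 1.460 km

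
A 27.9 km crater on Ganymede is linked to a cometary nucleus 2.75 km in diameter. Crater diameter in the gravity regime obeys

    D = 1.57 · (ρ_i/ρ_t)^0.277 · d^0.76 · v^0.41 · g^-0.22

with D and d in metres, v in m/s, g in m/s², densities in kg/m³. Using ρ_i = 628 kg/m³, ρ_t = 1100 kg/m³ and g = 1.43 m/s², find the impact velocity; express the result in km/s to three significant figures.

Rearranging for v: v = [D / (1.57 · (628/1100)^0.277 · 2750^0.76 · 1.43^-0.22)]^(1/0.41).
D = 27900 m.
(628/1100)^0.277 = 0.8562
2750^0.76 = 411.0
1.43^-0.22 = 0.9243
Denominator = 1.57 × 0.8562 × 411.0 × 0.9243 = 510.7
D / 510.7 = 27900 / 510.7 = 54.63
v = 54.63^(1/0.41) = 54.63^2.439 = 17282 m/s

v ≈ 17.3 km/s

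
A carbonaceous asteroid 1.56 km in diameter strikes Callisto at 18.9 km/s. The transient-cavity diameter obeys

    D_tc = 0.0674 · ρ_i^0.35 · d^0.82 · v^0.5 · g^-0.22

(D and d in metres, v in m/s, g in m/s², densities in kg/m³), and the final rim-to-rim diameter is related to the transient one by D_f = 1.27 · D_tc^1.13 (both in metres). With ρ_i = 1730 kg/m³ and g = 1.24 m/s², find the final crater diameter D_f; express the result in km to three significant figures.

In SI: d = 1560 m, v = 18900 m/s.
ρ_i^0.35 = 1730^0.35 = 13.59
d^0.82 = 1560^0.82 = 415.3
v^0.5 = 18900^0.5 = 137.5
g^-0.22 = 1.24^-0.22 = 0.9538
D_tc = 0.0674 × 13.59 × 415.3 × 137.5 × 0.9538 = 49890 m
D_f = 1.27 × (49890)^1.13 = 2.586 × 10^5 m
     = 258.6 km

D_f ≈ 259 km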